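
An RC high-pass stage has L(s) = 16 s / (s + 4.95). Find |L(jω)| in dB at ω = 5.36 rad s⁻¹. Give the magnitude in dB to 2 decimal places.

|j5.36| = 5.36
|j5.36 + 4.95| = √(5.36² + 4.95²) = 7.296
|L(j5.36)| = 16 × 5.36 / 7.296 = 11.754
20 log₁₀(11.754) = 21.404 dB

21.40 dB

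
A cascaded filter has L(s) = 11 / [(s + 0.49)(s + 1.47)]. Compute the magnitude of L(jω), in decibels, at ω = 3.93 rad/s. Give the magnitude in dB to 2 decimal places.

|j3.93 + 0.49| = √(3.93² + 0.49²) = 3.96
|j3.93 + 1.47| = √(3.93² + 1.47²) = 4.196
|L(j3.93)| = 11 / (3.96 × 4.196) = 0.66195
20 log₁₀(0.66195) = -3.584 dB

-3.58 dB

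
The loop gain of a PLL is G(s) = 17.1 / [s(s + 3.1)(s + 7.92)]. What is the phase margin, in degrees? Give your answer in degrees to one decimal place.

72.8°

Gain crossover: |G(jω)| = 1 at ω ≈ 0.678 rad/s.
∠G(j0.678) = −90° − arctan(0.678/3.1) − arctan(0.678/7.92) ≈ -107.23°
PM = 180° + (-107.23°) = 72.77°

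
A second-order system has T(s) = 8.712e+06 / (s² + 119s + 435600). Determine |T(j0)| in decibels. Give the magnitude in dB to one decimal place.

26.0 dB

T(0) = 8.712e+06 / 435600 = 20
20 log₁₀(20) = 26.02 dB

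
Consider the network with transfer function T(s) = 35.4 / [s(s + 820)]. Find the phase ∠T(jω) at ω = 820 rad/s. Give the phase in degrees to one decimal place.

-135.0°

∠(j820 + 820) = arctan(820/820) = 45.00°
∠(j820) = 90.00°
∠T(j820) = − (45.00° + 90.00°) = -135.00°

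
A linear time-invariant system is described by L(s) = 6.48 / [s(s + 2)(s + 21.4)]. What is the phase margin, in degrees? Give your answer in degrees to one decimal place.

85.3 deg

Gain crossover: |L(jω)| = 1 at ω ≈ 0.151 rad/s.
∠L(j0.151) = −90° − arctan(0.151/2) − arctan(0.151/21.4) ≈ -94.72°
PM = 180° + (-94.72°) = 85.28°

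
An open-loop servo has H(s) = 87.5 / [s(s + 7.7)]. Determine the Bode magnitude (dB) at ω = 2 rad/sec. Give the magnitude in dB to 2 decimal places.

|j2 + 7.7| = √(2² + 7.7²) = 7.956
|j2| = 2
|H(j2)| = 87.5 / (7.956 × 2) = 5.4993
20 log₁₀(5.4993) = 14.806 dB

14.81 dB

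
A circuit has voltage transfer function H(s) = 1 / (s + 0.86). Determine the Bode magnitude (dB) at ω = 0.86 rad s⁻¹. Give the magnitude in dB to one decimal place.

|j0.86 + 0.86| = √(0.86² + 0.86²) = 1.216
|H(j0.86)| = 1 / 1.216 = 0.82222
20 log₁₀(0.82222) = -1.70 dB

-1.7 dB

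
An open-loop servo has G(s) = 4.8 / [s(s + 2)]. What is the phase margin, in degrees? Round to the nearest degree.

Gain crossover: |G(jω)| = 1 at ω ≈ 1.79 rad/s.
∠G(j1.79) = −90° − arctan(1.79/2) ≈ -131.81°
PM = 180° + (-131.81°) = 48.19°

48 deg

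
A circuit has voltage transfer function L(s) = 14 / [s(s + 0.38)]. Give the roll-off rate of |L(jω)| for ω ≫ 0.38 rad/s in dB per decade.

-40 dB/decade

With 0 zeros and 2 poles, the high-frequency asymptotic slope is 20 × (0 − 2) = -40 dB/decade.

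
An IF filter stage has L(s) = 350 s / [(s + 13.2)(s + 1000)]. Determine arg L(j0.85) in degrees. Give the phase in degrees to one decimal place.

∠(j0.85) = 90.00°
∠(j0.85 + 13.2) = arctan(0.85/13.2) = 3.68°
∠(j0.85 + 1000) = arctan(0.85/1000) = 0.05°
∠L(j0.85) = 90.00° − (3.68° + 0.05°) = 86.27°

86.3°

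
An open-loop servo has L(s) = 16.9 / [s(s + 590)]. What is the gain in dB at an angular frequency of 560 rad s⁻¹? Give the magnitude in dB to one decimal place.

-88.6 dB

|j560 + 590| = √(560² + 590²) = 813.4
|j560| = 560
|L(j560)| = 16.9 / (813.4 × 560) = 3.71e-05
20 log₁₀(3.71e-05) = -88.61 dB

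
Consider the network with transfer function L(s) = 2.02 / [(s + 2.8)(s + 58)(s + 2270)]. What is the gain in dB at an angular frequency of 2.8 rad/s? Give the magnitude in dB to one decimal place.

|j2.8 + 2.8| = √(2.8² + 2.8²) = 3.96
|j2.8 + 58| = √(2.8² + 58²) = 58.07
|j2.8 + 2270| = √(2.8² + 2270²) = 2270
|L(j2.8)| = 2.02 / (3.96 × 58.07 × 2270) = 3.8701e-06
20 log₁₀(3.8701e-06) = -108.25 dB

-108.2 dB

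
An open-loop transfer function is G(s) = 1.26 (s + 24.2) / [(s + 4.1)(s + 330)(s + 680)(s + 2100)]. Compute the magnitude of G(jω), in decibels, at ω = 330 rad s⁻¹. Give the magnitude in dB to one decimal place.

-175.5 dB

|j330 + 24.2| = √(330² + 24.2²) = 330.9
|j330 + 4.1| = √(330² + 4.1²) = 330
|j330 + 330| = √(330² + 330²) = 466.7
|j330 + 680| = √(330² + 680²) = 755.8
|j330 + 2100| = √(330² + 2100²) = 2126
|G(j330)| = 1.26 × 330.9 / (330 × 466.7 × 755.8 × 2126) = 1.6847e-09
20 log₁₀(1.6847e-09) = -175.47 dB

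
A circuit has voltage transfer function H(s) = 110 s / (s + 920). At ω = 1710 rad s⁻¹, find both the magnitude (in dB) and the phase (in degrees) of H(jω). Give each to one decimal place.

|H| = 39.7 dB, ∠H = 28.3°

|j1710| = 1710
|j1710 + 920| = √(1710² + 920²) = 1942
|H(j1710)| = 110 × 1710 / 1942 = 96.87
20 log₁₀(96.87) = 39.72 dB
∠(j1710) = 90.00°
∠(j1710 + 920) = arctan(1710/920) = 61.72°
∠H(j1710) = 90.00° − 61.72° = 28.28°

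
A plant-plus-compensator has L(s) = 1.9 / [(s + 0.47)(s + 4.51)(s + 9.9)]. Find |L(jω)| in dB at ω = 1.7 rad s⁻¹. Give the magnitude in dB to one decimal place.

-33.1 dB

|j1.7 + 0.47| = √(1.7² + 0.47²) = 1.764
|j1.7 + 4.51| = √(1.7² + 4.51²) = 4.82
|j1.7 + 9.9| = √(1.7² + 9.9²) = 10.04
|L(j1.7)| = 1.9 / (1.764 × 4.82 × 10.04) = 0.02225
20 log₁₀(0.02225) = -33.05 dB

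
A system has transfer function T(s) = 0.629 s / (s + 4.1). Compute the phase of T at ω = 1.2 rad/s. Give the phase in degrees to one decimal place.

∠(j1.2) = 90.00°
∠(j1.2 + 4.1) = arctan(1.2/4.1) = 16.31°
∠T(j1.2) = 90.00° − 16.31° = 73.69°

73.7°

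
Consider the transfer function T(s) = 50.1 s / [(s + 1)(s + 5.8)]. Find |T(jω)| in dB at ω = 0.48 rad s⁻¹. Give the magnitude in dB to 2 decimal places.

|j0.48| = 0.48
|j0.48 + 1| = √(0.48² + 1²) = 1.109
|j0.48 + 5.8| = √(0.48² + 5.8²) = 5.82
|T(j0.48)| = 50.1 × 0.48 / (1.109 × 5.82) = 3.7252
20 log₁₀(3.7252) = 11.423 dB

11.42 dB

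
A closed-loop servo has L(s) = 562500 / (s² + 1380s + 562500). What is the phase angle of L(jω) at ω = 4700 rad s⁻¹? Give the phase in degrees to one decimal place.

∠[(j4700)² + 1380(j4700) + 562500] = ∠[-2.1528e+07 + j6.486e+06] = 163.23°
∠L(j4700) = −163.23° = -163.23°

-163.2 deg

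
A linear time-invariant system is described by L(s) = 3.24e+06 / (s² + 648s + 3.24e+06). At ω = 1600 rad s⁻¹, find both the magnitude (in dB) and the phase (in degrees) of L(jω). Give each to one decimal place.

|(j1600)² + 648(j1600) + 3.24e+06| = |6.8e+05 + j1.0368e+06| = 1.24e+06
|L(j1600)| = 3.24e+06 / 1.24e+06 = 2.6131
20 log₁₀(2.6131) = 8.34 dB
∠[(j1600)² + 648(j1600) + 3.24e+06] = ∠[6.8e+05 + j1.0368e+06] = 56.74°
∠L(j1600) = −56.74° = -56.74°

|L| = 8.3 dB, ∠L = -56.7 deg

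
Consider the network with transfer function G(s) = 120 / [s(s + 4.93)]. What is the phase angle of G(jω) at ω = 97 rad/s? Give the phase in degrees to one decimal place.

∠(j97 + 4.93) = arctan(97/4.93) = 87.09°
∠(j97) = 90.00°
∠G(j97) = − (87.09° + 90.00°) = -177.09°

-177.1°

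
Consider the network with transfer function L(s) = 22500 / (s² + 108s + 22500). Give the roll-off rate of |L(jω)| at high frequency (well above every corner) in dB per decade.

With 0 zeros and 2 poles, the high-frequency asymptotic slope is 20 × (0 − 2) = -40 dB/decade.

-40 dB/decade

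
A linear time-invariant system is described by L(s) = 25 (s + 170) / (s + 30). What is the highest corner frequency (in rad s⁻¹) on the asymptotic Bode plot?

Break frequencies occur at each pole and zero magnitude: 30 rad s⁻¹, 170 rad s⁻¹.
The highest is 170 rad s⁻¹.

170 rad s⁻¹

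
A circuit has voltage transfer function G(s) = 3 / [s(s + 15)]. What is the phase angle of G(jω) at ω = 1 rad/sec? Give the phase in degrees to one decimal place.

-93.8°

∠(j1 + 15) = arctan(1/15) = 3.81°
∠(j1) = 90.00°
∠G(j1) = − (3.81° + 90.00°) = -93.81°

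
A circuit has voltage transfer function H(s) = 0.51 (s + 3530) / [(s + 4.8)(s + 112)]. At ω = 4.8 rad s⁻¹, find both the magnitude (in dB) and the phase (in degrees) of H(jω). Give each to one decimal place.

|H| = 7.5 dB, ∠H = -47.4°

|j4.8 + 3530| = √(4.8² + 3530²) = 3530
|j4.8 + 4.8| = √(4.8² + 4.8²) = 6.788
|j4.8 + 112| = √(4.8² + 112²) = 112.1
|H(j4.8)| = 0.51 × 3530 / (6.788 × 112.1) = 2.3658
20 log₁₀(2.3658) = 7.48 dB
∠(j4.8 + 3530) = arctan(4.8/3530) = 0.08°
∠(j4.8 + 4.8) = arctan(4.8/4.8) = 45.00°
∠(j4.8 + 112) = arctan(4.8/112) = 2.45°
∠H(j4.8) = 0.08° − (45.00° + 2.45°) = -47.38°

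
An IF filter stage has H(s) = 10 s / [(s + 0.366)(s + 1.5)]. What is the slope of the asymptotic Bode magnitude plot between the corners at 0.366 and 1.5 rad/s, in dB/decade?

In this band the factors already past their corner are: 1 differentiator zero, pole at 0.366; net slope = 0 dB/decade.

0 dB/decade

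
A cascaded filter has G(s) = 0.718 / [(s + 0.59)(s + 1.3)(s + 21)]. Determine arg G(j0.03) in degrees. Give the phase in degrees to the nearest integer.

-4°

∠(j0.03 + 0.59) = arctan(0.03/0.59) = 2.91°
∠(j0.03 + 1.3) = arctan(0.03/1.3) = 1.32°
∠(j0.03 + 21) = arctan(0.03/21) = 0.08°
∠G(j0.03) = − (2.91° + 1.32° + 0.08°) = -4.31°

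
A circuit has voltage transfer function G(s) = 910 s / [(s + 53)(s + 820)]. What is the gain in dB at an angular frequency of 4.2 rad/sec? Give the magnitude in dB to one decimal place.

|j4.2| = 4.2
|j4.2 + 53| = √(4.2² + 53²) = 53.17
|j4.2 + 820| = √(4.2² + 820²) = 820
|G(j4.2)| = 910 × 4.2 / (53.17 × 820) = 0.087667
20 log₁₀(0.087667) = -21.14 dB

-21.1 dB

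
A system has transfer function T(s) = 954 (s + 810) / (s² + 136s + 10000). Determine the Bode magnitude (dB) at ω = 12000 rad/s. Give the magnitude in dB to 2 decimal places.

|j12000 + 810| = √(12000² + 810²) = 1.203e+04
|(j12000)² + 136(j12000) + 10000| = |-1.4399e+08 + j1.632e+06| = 1.44e+08
|T(j12000)| = 954 × 1.203e+04 / 1.44e+08 = 0.079681
20 log₁₀(0.079681) = -21.973 dB

-21.97 dB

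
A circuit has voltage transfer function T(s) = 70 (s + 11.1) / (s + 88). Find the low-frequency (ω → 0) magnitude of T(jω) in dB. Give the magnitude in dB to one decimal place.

18.9 dB

T(0) = 70 × 11.1 / 88 = 8.8295
20 log₁₀(8.8295) = 18.92 dB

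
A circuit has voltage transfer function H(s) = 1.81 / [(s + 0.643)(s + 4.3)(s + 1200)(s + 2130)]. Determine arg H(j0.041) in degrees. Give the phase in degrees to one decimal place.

∠(j0.041 + 0.643) = arctan(0.041/0.643) = 3.65°
∠(j0.041 + 4.3) = arctan(0.041/4.3) = 0.55°
∠(j0.041 + 1200) = arctan(0.041/1200) = 0.00°
∠(j0.041 + 2130) = arctan(0.041/2130) = 0.00°
∠H(j0.041) = − (3.65° + 0.55° + 0.00° + 0.00°) = -4.20°

-4.2 deg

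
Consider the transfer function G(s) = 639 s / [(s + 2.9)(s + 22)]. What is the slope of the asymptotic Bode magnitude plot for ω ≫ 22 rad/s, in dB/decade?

-20 dB/decade

With 1 zero and 2 poles, the high-frequency asymptotic slope is 20 × (1 − 2) = -20 dB/decade.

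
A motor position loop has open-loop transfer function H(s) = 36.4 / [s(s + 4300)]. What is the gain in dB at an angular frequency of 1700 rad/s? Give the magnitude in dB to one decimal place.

-106.7 dB

|j1700 + 4300| = √(1700² + 4300²) = 4624
|j1700| = 1700
|H(j1700)| = 36.4 / (4624 × 1700) = 4.6307e-06
20 log₁₀(4.6307e-06) = -106.69 dB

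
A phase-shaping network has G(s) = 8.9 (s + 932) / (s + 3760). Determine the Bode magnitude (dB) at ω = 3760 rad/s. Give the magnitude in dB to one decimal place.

|j3760 + 932| = √(3760² + 932²) = 3874
|j3760 + 3760| = √(3760² + 3760²) = 5317
|G(j3760)| = 8.9 × 3874 / 5317 = 6.4837
20 log₁₀(6.4837) = 16.24 dB

16.2 dB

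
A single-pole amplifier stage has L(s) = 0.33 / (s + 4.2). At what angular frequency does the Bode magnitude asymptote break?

4.2 rad/s

The single real pole at s = −4.2 gives a corner at ω = 4.2 rad/s.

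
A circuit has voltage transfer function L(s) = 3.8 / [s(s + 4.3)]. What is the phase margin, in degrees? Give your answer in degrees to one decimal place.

78.6°

Gain crossover: |L(jω)| = 1 at ω ≈ 0.866 rad s⁻¹.
∠L(j0.866) = −90° − arctan(0.866/4.3) ≈ -101.39°
PM = 180° + (-101.39°) = 78.61°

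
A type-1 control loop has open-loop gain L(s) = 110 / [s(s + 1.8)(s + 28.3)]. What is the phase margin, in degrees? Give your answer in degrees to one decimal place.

45.0°

Gain crossover: |L(jω)| = 1 at ω ≈ 1.61 rad s⁻¹.
∠L(j1.61) = −90° − arctan(1.61/1.8) − arctan(1.61/28.3) ≈ -135.02°
PM = 180° + (-135.02°) = 44.98°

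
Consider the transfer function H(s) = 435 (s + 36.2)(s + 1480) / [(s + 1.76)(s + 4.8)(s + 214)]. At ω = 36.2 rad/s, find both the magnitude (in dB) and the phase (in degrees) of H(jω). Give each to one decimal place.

|H| = 41.2 dB, ∠H = -132.9 deg

|j36.2 + 36.2| = √(36.2² + 36.2²) = 51.19
|j36.2 + 1480| = √(36.2² + 1480²) = 1480
|j36.2 + 1.76| = √(36.2² + 1.76²) = 36.24
|j36.2 + 4.8| = √(36.2² + 4.8²) = 36.52
|j36.2 + 214| = √(36.2² + 214²) = 217
|H(j36.2)| = 435 × 51.19 × 1480 / (36.24 × 36.52 × 217) = 114.78
20 log₁₀(114.78) = 41.20 dB
∠(j36.2 + 36.2) = arctan(36.2/36.2) = 45.00°
∠(j36.2 + 1480) = arctan(36.2/1480) = 1.40°
∠(j36.2 + 1.76) = arctan(36.2/1.76) = 87.22°
∠(j36.2 + 4.8) = arctan(36.2/4.8) = 82.45°
∠(j36.2 + 214) = arctan(36.2/214) = 9.60°
∠H(j36.2) = 45.00° + 1.40° − (87.22° + 82.45° + 9.60°) = -132.86°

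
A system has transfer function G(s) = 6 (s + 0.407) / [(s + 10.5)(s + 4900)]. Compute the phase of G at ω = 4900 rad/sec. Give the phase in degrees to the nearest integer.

-45°

∠(j4900 + 0.407) = arctan(4900/0.407) = 90.00°
∠(j4900 + 10.5) = arctan(4900/10.5) = 89.88°
∠(j4900 + 4900) = arctan(4900/4900) = 45.00°
∠G(j4900) = 90.00° − (89.88° + 45.00°) = -44.88°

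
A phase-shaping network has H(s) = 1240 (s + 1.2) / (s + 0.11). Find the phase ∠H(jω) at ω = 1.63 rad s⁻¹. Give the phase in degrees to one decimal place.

-32.5°

∠(j1.63 + 1.2) = arctan(1.63/1.2) = 53.64°
∠(j1.63 + 0.11) = arctan(1.63/0.11) = 86.14°
∠H(j1.63) = 53.64° − 86.14° = -32.50°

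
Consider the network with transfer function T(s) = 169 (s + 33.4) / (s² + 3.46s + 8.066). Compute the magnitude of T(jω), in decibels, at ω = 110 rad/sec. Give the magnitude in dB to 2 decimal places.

|j110 + 33.4| = √(110² + 33.4²) = 115
|(j110)² + 3.46(j110) + 8.066| = |-12092 + j380.6| = 1.21e+04
|T(j110)| = 169 × 115 / 1.21e+04 = 1.6059
20 log₁₀(1.6059) = 4.114 dB

4.11 dB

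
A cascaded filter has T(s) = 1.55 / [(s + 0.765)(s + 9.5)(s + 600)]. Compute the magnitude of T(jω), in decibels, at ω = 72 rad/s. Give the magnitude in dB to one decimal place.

|j72 + 0.765| = √(72² + 0.765²) = 72
|j72 + 9.5| = √(72² + 9.5²) = 72.62
|j72 + 600| = √(72² + 600²) = 604.3
|T(j72)| = 1.55 / (72 × 72.62 × 604.3) = 4.905e-07
20 log₁₀(4.905e-07) = -126.19 dB

-126.2 dB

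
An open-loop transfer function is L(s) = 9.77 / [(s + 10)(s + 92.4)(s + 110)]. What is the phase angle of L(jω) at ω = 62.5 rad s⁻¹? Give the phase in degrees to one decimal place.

∠(j62.5 + 10) = arctan(62.5/10) = 80.91°
∠(j62.5 + 92.4) = arctan(62.5/92.4) = 34.07°
∠(j62.5 + 110) = arctan(62.5/110) = 29.60°
∠L(j62.5) = − (80.91° + 34.07° + 29.60°) = -144.59°

-144.6 deg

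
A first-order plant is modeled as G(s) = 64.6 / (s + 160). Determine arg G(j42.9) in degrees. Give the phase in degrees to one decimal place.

∠(j42.9 + 160) = arctan(42.9/160) = 15.01°
∠G(j42.9) = −15.01° = -15.01°

-15.0 deg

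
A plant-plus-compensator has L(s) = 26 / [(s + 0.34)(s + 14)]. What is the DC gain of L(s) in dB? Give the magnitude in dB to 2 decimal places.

14.75 dB

L(0) = 26 / (0.34 × 14) = 5.4622
20 log₁₀(5.4622) = 14.747 dB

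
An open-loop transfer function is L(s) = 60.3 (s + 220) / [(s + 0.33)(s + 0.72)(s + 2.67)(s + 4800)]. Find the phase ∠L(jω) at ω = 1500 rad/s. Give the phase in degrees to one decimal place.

∠(j1500 + 220) = arctan(1500/220) = 81.66°
∠(j1500 + 0.33) = arctan(1500/0.33) = 89.99°
∠(j1500 + 0.72) = arctan(1500/0.72) = 89.97°
∠(j1500 + 2.67) = arctan(1500/2.67) = 89.90°
∠(j1500 + 4800) = arctan(1500/4800) = 17.35°
∠L(j1500) = 81.66° − (89.99° + 89.97° + 89.90° + 17.35°) = -205.56°

-205.6°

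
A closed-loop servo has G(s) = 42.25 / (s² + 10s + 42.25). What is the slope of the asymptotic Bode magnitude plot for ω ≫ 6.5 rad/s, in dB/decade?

With 0 zeros and 2 poles, the high-frequency asymptotic slope is 20 × (0 − 2) = -40 dB/decade.

-40 dB/decade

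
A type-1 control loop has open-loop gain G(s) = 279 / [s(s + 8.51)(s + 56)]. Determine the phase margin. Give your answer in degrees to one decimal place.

85.5°

Gain crossover: |G(jω)| = 1 at ω ≈ 0.584 rad/s.
∠G(j0.584) = −90° − arctan(0.584/8.51) − arctan(0.584/56) ≈ -94.52°
PM = 180° + (-94.52°) = 85.48°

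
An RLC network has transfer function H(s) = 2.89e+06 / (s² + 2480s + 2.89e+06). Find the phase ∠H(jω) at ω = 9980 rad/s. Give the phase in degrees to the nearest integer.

∠[(j9980)² + 2480(j9980) + 2.89e+06] = ∠[-9.671e+07 + j2.475e+07] = 165.64°
∠H(j9980) = −165.64° = -165.64°

-166°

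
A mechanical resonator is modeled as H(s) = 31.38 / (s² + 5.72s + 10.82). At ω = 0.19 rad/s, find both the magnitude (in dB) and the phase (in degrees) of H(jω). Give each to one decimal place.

|(j0.19)² + 5.72(j0.19) + 10.82| = |10.784 + j1.0868| = 10.84
|H(j0.19)| = 31.38 / 10.84 = 2.8952
20 log₁₀(2.8952) = 9.23 dB
∠[(j0.19)² + 5.72(j0.19) + 10.82] = ∠[10.784 + j1.0868] = 5.75°
∠H(j0.19) = −5.75° = -5.75°

|H| = 9.2 dB, ∠H = -5.8 deg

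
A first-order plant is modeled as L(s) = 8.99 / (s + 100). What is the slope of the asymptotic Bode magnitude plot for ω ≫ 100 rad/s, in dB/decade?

With 0 zeros and 1 pole, the high-frequency asymptotic slope is 20 × (0 − 1) = -20 dB/decade.

-20 dB/decade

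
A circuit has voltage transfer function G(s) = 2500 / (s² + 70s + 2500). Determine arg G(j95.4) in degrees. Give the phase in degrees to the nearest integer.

-135°

∠[(j95.4)² + 70(j95.4) + 2500] = ∠[-6601.2 + j6678] = 134.67°
∠G(j95.4) = −134.67° = -134.67°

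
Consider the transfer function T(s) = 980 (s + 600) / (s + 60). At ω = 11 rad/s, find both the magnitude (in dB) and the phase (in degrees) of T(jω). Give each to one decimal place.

|j11 + 600| = √(11² + 600²) = 600.1
|j11 + 60| = √(11² + 60²) = 61
|T(j11)| = 980 × 600.1 / 61 = 9641
20 log₁₀(9641) = 79.68 dB
∠(j11 + 600) = arctan(11/600) = 1.05°
∠(j11 + 60) = arctan(11/60) = 10.39°
∠T(j11) = 1.05° − 10.39° = -9.34°

|T| = 79.7 dB, ∠T = -9.3°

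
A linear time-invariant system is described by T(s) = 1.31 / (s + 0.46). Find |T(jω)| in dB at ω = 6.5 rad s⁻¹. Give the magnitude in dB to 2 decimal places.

-13.93 dB

|j6.5 + 0.46| = √(6.5² + 0.46²) = 6.516
|T(j6.5)| = 1.31 / 6.516 = 0.20104
20 log₁₀(0.20104) = -13.935 dB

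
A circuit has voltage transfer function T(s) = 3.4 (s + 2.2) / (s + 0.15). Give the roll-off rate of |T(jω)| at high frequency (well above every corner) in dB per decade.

0 dB/decade

With 1 zero and 1 pole, the high-frequency asymptotic slope is 20 × (1 − 1) = 0 dB/decade.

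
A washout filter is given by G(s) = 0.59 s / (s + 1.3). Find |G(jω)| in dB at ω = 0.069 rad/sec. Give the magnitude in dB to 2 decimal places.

-30.10 dB

|j0.069| = 0.069
|j0.069 + 1.3| = √(0.069² + 1.3²) = 1.302
|G(j0.069)| = 0.59 × 0.069 / 1.302 = 0.031271
20 log₁₀(0.031271) = -30.097 dB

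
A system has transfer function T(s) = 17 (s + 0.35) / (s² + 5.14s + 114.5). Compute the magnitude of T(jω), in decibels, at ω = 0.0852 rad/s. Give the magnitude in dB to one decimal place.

|j0.0852 + 0.35| = √(0.0852² + 0.35²) = 0.3602
|(j0.0852)² + 5.14(j0.0852) + 114.5| = |114.49 + j0.43793| = 114.5
|T(j0.0852)| = 17 × 0.3602 / 114.5 = 0.053486
20 log₁₀(0.053486) = -25.44 dB

-25.4 dB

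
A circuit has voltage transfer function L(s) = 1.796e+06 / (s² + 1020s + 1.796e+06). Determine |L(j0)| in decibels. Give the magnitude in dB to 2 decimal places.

L(0) = 1.796e+06 / 1.796e+06 = 1
20 log₁₀(1) = 0.000 dB

0.00 dB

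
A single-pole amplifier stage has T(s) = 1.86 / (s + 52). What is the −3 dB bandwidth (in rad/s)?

For a single-pole low-pass, the −3 dB point is at the pole: ω = 52 rad/s.

52 rad/s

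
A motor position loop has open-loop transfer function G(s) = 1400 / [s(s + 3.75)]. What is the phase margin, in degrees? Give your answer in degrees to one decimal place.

5.7 deg

Gain crossover: |G(jω)| = 1 at ω ≈ 37.3 rad/s.
∠G(j37.3) = −90° − arctan(37.3/3.75) ≈ -174.26°
PM = 180° + (-174.26°) = 5.74°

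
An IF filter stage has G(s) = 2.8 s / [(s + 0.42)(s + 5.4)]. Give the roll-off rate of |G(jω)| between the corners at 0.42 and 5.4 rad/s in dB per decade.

In this band the factors already past their corner are: 1 differentiator zero, pole at 0.42; net slope = 0 dB/decade.

0 dB/decade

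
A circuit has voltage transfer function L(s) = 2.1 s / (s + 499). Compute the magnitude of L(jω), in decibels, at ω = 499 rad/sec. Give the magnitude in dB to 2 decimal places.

3.43 dB

|j499| = 499
|j499 + 499| = √(499² + 499²) = 705.7
|L(j499)| = 2.1 × 499 / 705.7 = 1.4849
20 log₁₀(1.4849) = 3.434 dB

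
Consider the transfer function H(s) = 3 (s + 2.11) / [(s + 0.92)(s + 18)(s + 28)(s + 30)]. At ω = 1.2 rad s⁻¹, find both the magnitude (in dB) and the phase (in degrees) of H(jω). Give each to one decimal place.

|j1.2 + 2.11| = √(1.2² + 2.11²) = 2.427
|j1.2 + 0.92| = √(1.2² + 0.92²) = 1.512
|j1.2 + 18| = √(1.2² + 18²) = 18.04
|j1.2 + 28| = √(1.2² + 28²) = 28.03
|j1.2 + 30| = √(1.2² + 30²) = 30.02
|H(j1.2)| = 3 × 2.427 / (1.512 × 18.04 × 28.03 × 30.02) = 0.00031726
20 log₁₀(0.00031726) = -69.97 dB
∠(j1.2 + 2.11) = arctan(1.2/2.11) = 29.63°
∠(j1.2 + 0.92) = arctan(1.2/0.92) = 52.52°
∠(j1.2 + 18) = arctan(1.2/18) = 3.81°
∠(j1.2 + 28) = arctan(1.2/28) = 2.45°
∠(j1.2 + 30) = arctan(1.2/30) = 2.29°
∠H(j1.2) = 29.63° − (52.52° + 3.81° + 2.45° + 2.29°) = -31.45°

|H| = -70.0 dB, ∠H = -31.5°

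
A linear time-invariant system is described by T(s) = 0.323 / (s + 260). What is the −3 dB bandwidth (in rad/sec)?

For a single-pole low-pass, the −3 dB point is at the pole: ω = 260 rad/sec.

260 rad/sec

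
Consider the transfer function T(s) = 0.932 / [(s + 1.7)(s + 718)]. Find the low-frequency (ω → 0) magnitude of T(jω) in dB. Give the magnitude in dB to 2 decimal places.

-62.34 dB

T(0) = 0.932 / (1.7 × 718) = 0.00076356
20 log₁₀(0.00076356) = -62.343 dB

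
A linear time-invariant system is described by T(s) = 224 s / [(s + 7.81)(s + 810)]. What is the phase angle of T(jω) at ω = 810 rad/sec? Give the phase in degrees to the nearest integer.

-44°

∠(j810) = 90.00°
∠(j810 + 7.81) = arctan(810/7.81) = 89.45°
∠(j810 + 810) = arctan(810/810) = 45.00°
∠T(j810) = 90.00° − (89.45° + 45.00°) = -44.45°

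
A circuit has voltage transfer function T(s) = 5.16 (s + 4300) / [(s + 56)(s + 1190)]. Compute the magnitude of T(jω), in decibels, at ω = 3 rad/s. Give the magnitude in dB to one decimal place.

-9.6 dB

|j3 + 4300| = √(3² + 4300²) = 4300
|j3 + 56| = √(3² + 56²) = 56.08
|j3 + 1190| = √(3² + 1190²) = 1190
|T(j3)| = 5.16 × 4300 / (56.08 × 1190) = 0.33248
20 log₁₀(0.33248) = -9.56 dB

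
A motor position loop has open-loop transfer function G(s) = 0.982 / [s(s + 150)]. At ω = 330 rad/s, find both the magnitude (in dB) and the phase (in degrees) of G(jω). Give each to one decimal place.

|j330 + 150| = √(330² + 150²) = 362.5
|j330| = 330
|G(j330)| = 0.982 / (362.5 × 330) = 8.2092e-06
20 log₁₀(8.2092e-06) = -101.71 dB
∠(j330 + 150) = arctan(330/150) = 65.56°
∠(j330) = 90.00°
∠G(j330) = − (65.56° + 90.00°) = -155.56°

|G| = -101.7 dB, ∠G = -155.6 deg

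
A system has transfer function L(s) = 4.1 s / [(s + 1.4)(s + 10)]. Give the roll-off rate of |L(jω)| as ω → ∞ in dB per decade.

-20 dB/decade

With 1 zero and 2 poles, the high-frequency asymptotic slope is 20 × (1 − 2) = -20 dB/decade.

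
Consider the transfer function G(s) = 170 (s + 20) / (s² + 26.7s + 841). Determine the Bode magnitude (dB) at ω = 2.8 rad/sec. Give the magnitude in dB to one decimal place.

12.3 dB

|j2.8 + 20| = √(2.8² + 20²) = 20.2
|(j2.8)² + 26.7(j2.8) + 841| = |833.16 + j74.76| = 836.5
|G(j2.8)| = 170 × 20.2 / 836.5 = 4.1042
20 log₁₀(4.1042) = 12.26 dB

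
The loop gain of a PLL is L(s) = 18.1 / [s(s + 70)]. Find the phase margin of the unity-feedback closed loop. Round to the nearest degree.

90 deg

Gain crossover: |L(jω)| = 1 at ω ≈ 0.259 rad/s.
∠L(j0.259) = −90° − arctan(0.259/70) ≈ -90.21°
PM = 180° + (-90.21°) = 89.79°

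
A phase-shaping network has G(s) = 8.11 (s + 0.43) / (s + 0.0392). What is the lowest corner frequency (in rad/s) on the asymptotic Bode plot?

0.0392 rad/s

Break frequencies occur at each pole and zero magnitude: 0.0392 rad/s, 0.43 rad/s.
The lowest is 0.0392 rad/s.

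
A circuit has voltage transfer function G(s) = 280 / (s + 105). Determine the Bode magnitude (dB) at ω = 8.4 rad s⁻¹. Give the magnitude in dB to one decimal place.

8.5 dB

|j8.4 + 105| = √(8.4² + 105²) = 105.3
|G(j8.4)| = 280 / 105.3 = 2.6582
20 log₁₀(2.6582) = 8.49 dB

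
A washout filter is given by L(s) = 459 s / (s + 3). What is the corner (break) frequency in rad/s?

The single real pole at s = −3 gives a corner at ω = 3 rad/s.

3 rad/s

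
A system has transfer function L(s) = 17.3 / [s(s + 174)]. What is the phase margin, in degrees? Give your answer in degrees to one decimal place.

Gain crossover: |L(jω)| = 1 at ω ≈ 0.0994 rad/sec.
∠L(j0.0994) = −90° − arctan(0.0994/174) ≈ -90.03°
PM = 180° + (-90.03°) = 89.97°

90.0°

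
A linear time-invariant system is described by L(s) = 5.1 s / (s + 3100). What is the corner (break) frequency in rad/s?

3100 rad/s

The single real pole at s = −3100 gives a corner at ω = 3100 rad/s.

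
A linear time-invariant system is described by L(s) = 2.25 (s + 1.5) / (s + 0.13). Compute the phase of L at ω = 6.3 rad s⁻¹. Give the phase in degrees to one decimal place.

∠(j6.3 + 1.5) = arctan(6.3/1.5) = 76.61°
∠(j6.3 + 0.13) = arctan(6.3/0.13) = 88.82°
∠L(j6.3) = 76.61° − 88.82° = -12.21°

-12.2°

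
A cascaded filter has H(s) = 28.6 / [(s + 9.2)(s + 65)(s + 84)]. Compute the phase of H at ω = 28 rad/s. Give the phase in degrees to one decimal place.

∠(j28 + 9.2) = arctan(28/9.2) = 71.81°
∠(j28 + 65) = arctan(28/65) = 23.30°
∠(j28 + 84) = arctan(28/84) = 18.43°
∠H(j28) = − (71.81° + 23.30° + 18.43°) = -113.55°

-113.6°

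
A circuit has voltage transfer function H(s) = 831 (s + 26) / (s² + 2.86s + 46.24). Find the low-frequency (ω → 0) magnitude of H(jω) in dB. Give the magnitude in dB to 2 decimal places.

53.39 dB

H(0) = 831 × 26 / 46.24 = 467.26
20 log₁₀(467.26) = 53.391 dB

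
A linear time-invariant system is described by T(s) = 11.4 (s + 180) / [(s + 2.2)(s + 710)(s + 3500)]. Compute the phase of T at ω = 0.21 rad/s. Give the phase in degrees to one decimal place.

-5.4°

∠(j0.21 + 180) = arctan(0.21/180) = 0.07°
∠(j0.21 + 2.2) = arctan(0.21/2.2) = 5.45°
∠(j0.21 + 710) = arctan(0.21/710) = 0.02°
∠(j0.21 + 3500) = arctan(0.21/3500) = 0.00°
∠T(j0.21) = 0.07° − (5.45° + 0.02° + 0.00°) = -5.41°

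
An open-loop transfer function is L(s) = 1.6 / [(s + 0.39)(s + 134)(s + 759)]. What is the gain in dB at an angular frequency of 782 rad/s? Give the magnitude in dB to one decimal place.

|j782 + 0.39| = √(782² + 0.39²) = 782
|j782 + 134| = √(782² + 134²) = 793.4
|j782 + 759| = √(782² + 759²) = 1090
|L(j782)| = 1.6 / (782 × 793.4 × 1090) = 2.3664e-09
20 log₁₀(2.3664e-09) = -172.52 dB

-172.5 dB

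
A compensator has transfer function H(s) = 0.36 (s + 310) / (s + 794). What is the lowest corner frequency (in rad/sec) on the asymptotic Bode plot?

310 rad/sec

Break frequencies occur at each pole and zero magnitude: 310 rad/sec, 794 rad/sec.
The lowest is 310 rad/sec.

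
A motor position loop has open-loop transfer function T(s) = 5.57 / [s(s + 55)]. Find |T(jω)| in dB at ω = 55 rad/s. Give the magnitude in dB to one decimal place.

|j55 + 55| = √(55² + 55²) = 77.78
|j55| = 55
|T(j55)| = 5.57 / (77.78 × 55) = 0.001302
20 log₁₀(0.001302) = -57.71 dB

-57.7 dB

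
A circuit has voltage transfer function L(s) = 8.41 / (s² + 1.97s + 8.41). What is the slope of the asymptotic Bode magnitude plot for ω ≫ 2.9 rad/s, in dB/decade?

With 0 zeros and 2 poles, the high-frequency asymptotic slope is 20 × (0 − 2) = -40 dB/decade.

-40 dB/decade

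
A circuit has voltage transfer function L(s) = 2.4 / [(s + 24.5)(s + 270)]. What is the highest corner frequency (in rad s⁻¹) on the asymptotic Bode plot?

270 rad s⁻¹

Break frequencies occur at each pole and zero magnitude: 24.5 rad s⁻¹, 270 rad s⁻¹.
The highest is 270 rad s⁻¹.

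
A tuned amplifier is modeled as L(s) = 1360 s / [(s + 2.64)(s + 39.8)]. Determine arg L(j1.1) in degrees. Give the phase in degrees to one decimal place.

∠(j1.1) = 90.00°
∠(j1.1 + 2.64) = arctan(1.1/2.64) = 22.62°
∠(j1.1 + 39.8) = arctan(1.1/39.8) = 1.58°
∠L(j1.1) = 90.00° − (22.62° + 1.58°) = 65.80°

65.8°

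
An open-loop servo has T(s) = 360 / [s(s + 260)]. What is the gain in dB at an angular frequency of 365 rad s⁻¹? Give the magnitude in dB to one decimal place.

|j365 + 260| = √(365² + 260²) = 448.1
|j365| = 365
|T(j365)| = 360 / (448.1 × 365) = 0.0022009
20 log₁₀(0.0022009) = -53.15 dB

-53.1 dB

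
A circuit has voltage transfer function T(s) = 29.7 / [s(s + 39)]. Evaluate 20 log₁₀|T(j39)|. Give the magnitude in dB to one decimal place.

|j39 + 39| = √(39² + 39²) = 55.15
|j39| = 39
|T(j39)| = 29.7 / (55.15 × 39) = 0.013807
20 log₁₀(0.013807) = -37.20 dB

-37.2 dB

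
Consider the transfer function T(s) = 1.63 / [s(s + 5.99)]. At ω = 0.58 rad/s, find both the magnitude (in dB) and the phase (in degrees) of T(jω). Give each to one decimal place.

|T| = -6.6 dB, ∠T = -95.5 deg

|j0.58 + 5.99| = √(0.58² + 5.99²) = 6.018
|j0.58| = 0.58
|T(j0.58)| = 1.63 / (6.018 × 0.58) = 0.46699
20 log₁₀(0.46699) = -6.61 dB
∠(j0.58 + 5.99) = arctan(0.58/5.99) = 5.53°
∠(j0.58) = 90.00°
∠T(j0.58) = − (5.53° + 90.00°) = -95.53°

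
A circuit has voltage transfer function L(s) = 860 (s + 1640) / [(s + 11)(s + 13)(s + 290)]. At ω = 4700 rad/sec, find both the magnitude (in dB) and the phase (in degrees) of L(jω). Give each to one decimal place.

|j4700 + 1640| = √(4700² + 1640²) = 4978
|j4700 + 11| = √(4700² + 11²) = 4700
|j4700 + 13| = √(4700² + 13²) = 4700
|j4700 + 290| = √(4700² + 290²) = 4709
|L(j4700)| = 860 × 4978 / (4700 × 4700 × 4709) = 4.1155e-05
20 log₁₀(4.1155e-05) = -87.71 dB
∠(j4700 + 1640) = arctan(4700/1640) = 70.76°
∠(j4700 + 11) = arctan(4700/11) = 89.87°
∠(j4700 + 13) = arctan(4700/13) = 89.84°
∠(j4700 + 290) = arctan(4700/290) = 86.47°
∠L(j4700) = 70.76° − (89.87° + 89.84° + 86.47°) = -195.41°

|L| = -87.7 dB, ∠L = -195.4°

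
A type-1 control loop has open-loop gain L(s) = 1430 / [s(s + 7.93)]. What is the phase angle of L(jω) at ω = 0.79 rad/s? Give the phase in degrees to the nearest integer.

-96 deg

∠(j0.79 + 7.93) = arctan(0.79/7.93) = 5.69°
∠(j0.79) = 90.00°
∠L(j0.79) = − (5.69° + 90.00°) = -95.69°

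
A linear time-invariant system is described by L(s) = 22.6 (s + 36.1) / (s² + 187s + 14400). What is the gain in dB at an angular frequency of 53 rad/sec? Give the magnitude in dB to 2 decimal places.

-20.44 dB

|j53 + 36.1| = √(53² + 36.1²) = 64.13
|(j53)² + 187(j53) + 14400| = |11591 + j9911| = 1.525e+04
|L(j53)| = 22.6 × 64.13 / 1.525e+04 = 0.09503
20 log₁₀(0.09503) = -20.443 dB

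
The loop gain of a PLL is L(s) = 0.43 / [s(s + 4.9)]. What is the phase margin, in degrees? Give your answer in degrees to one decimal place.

Gain crossover: |L(jω)| = 1 at ω ≈ 0.0877 rad s⁻¹.
∠L(j0.0877) = −90° − arctan(0.0877/4.9) ≈ -91.03°
PM = 180° + (-91.03°) = 88.97°

89.0°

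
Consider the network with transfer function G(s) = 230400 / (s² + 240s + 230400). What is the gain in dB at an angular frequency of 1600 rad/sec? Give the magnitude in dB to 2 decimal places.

|(j1600)² + 240(j1600) + 230400| = |-2.3296e+06 + j3.84e+05| = 2.361e+06
|G(j1600)| = 230400 / 2.361e+06 = 0.097584
20 log₁₀(0.097584) = -20.212 dB

-20.21 dB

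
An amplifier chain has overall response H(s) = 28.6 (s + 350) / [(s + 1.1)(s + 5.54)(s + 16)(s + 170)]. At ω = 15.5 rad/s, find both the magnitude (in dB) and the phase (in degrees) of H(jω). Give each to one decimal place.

|H| = -39.7 dB, ∠H = -203.0°

|j15.5 + 350| = √(15.5² + 350²) = 350.3
|j15.5 + 1.1| = √(15.5² + 1.1²) = 15.54
|j15.5 + 5.54| = √(15.5² + 5.54²) = 16.46
|j15.5 + 16| = √(15.5² + 16²) = 22.28
|j15.5 + 170| = √(15.5² + 170²) = 170.7
|H(j15.5)| = 28.6 × 350.3 / (15.54 × 16.46 × 22.28 × 170.7) = 0.010302
20 log₁₀(0.010302) = -39.74 dB
∠(j15.5 + 350) = arctan(15.5/350) = 2.54°
∠(j15.5 + 1.1) = arctan(15.5/1.1) = 85.94°
∠(j15.5 + 5.54) = arctan(15.5/5.54) = 70.33°
∠(j15.5 + 16) = arctan(15.5/16) = 44.09°
∠(j15.5 + 170) = arctan(15.5/170) = 5.21°
∠H(j15.5) = 2.54° − (85.94° + 70.33° + 44.09° + 5.21°) = -203.04°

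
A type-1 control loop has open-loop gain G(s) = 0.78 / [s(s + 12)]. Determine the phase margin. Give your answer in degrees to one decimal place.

Gain crossover: |G(jω)| = 1 at ω ≈ 0.065 rad/sec.
∠G(j0.065) = −90° − arctan(0.065/12) ≈ -90.31°
PM = 180° + (-90.31°) = 89.69°

89.7 deg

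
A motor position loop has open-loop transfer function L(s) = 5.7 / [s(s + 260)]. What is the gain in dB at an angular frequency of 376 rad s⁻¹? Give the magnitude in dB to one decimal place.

|j376 + 260| = √(376² + 260²) = 457.1
|j376| = 376
|L(j376)| = 5.7 / (457.1 × 376) = 3.3162e-05
20 log₁₀(3.3162e-05) = -89.59 dB

-89.6 dB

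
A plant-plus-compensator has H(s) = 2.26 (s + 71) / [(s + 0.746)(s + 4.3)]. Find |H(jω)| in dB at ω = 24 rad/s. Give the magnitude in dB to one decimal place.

|j24 + 71| = √(24² + 71²) = 74.95
|j24 + 0.746| = √(24² + 0.746²) = 24.01
|j24 + 4.3| = √(24² + 4.3²) = 24.38
|H(j24)| = 2.26 × 74.95 / (24.01 × 24.38) = 0.28931
20 log₁₀(0.28931) = -10.77 dB

-10.8 dB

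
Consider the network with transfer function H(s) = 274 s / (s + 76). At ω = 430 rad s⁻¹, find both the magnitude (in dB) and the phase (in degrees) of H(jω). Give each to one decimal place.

|H| = 48.6 dB, ∠H = 10.0°

|j430| = 430
|j430 + 76| = √(430² + 76²) = 436.7
|H(j430)| = 274 × 430 / 436.7 = 269.82
20 log₁₀(269.82) = 48.62 dB
∠(j430) = 90.00°
∠(j430 + 76) = arctan(430/76) = 79.98°
∠H(j430) = 90.00° − 79.98° = 10.02°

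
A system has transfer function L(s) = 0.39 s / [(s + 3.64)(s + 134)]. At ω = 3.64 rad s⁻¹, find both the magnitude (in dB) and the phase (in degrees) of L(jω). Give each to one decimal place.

|j3.64| = 3.64
|j3.64 + 3.64| = √(3.64² + 3.64²) = 5.148
|j3.64 + 134| = √(3.64² + 134²) = 134
|L(j3.64)| = 0.39 × 3.64 / (5.148 × 134) = 0.0020572
20 log₁₀(0.0020572) = -53.73 dB
∠(j3.64) = 90.00°
∠(j3.64 + 3.64) = arctan(3.64/3.64) = 45.00°
∠(j3.64 + 134) = arctan(3.64/134) = 1.56°
∠L(j3.64) = 90.00° − (45.00° + 1.56°) = 43.44°

|L| = -53.7 dB, ∠L = 43.4 deg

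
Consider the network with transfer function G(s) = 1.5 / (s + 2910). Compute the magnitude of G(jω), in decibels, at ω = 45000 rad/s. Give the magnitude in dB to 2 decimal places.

|j45000 + 2910| = √(45000² + 2910²) = 4.509e+04
|G(j45000)| = 1.5 / 4.509e+04 = 3.3264e-05
20 log₁₀(3.3264e-05) = -89.561 dB

-89.56 dB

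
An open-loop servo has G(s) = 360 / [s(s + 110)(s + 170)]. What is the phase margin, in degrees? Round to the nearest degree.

Gain crossover: |G(jω)| = 1 at ω ≈ 0.0193 rad/s.
∠G(j0.0193) = −90° − arctan(0.0193/110) − arctan(0.0193/170) ≈ -90.02°
PM = 180° + (-90.02°) = 89.98°

90°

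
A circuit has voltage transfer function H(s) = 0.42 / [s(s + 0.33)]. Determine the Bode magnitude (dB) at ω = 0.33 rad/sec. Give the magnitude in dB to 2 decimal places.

8.71 dB

|j0.33 + 0.33| = √(0.33² + 0.33²) = 0.4667
|j0.33| = 0.33
|H(j0.33)| = 0.42 / (0.4667 × 0.33) = 2.7271
20 log₁₀(2.7271) = 8.714 dB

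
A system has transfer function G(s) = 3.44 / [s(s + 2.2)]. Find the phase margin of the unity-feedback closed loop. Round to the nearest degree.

59°

Gain crossover: |G(jω)| = 1 at ω ≈ 1.34 rad s⁻¹.
∠G(j1.34) = −90° − arctan(1.34/2.2) ≈ -121.28°
PM = 180° + (-121.28°) = 58.72°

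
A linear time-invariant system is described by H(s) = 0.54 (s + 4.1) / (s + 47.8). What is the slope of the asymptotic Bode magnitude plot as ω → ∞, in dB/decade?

With 1 zero and 1 pole, the high-frequency asymptotic slope is 20 × (1 − 1) = 0 dB/decade.

0 dB/decade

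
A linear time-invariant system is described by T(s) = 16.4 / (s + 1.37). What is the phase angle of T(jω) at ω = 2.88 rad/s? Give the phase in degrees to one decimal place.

∠(j2.88 + 1.37) = arctan(2.88/1.37) = 64.56°
∠T(j2.88) = −64.56° = -64.56°

-64.6°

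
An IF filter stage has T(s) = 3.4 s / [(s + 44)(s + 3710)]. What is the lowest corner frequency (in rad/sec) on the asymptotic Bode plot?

Break frequencies occur at each pole and zero magnitude: 44 rad/sec, 3710 rad/sec.
The lowest is 44 rad/sec.

44 rad/sec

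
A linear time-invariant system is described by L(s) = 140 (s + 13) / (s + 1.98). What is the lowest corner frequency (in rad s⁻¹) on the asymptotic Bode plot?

1.98 rad s⁻¹

Break frequencies occur at each pole and zero magnitude: 1.98 rad s⁻¹, 13 rad s⁻¹.
The lowest is 1.98 rad s⁻¹.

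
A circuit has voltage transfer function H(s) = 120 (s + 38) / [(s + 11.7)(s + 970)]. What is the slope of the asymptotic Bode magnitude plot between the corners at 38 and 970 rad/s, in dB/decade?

In this band the factors already past their corner are: zero at 38, pole at 11.7; net slope = 0 dB/decade.

0 dB/decade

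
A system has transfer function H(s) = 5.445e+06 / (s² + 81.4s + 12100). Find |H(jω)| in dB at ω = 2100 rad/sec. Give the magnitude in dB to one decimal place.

|(j2100)² + 81.4(j2100) + 12100| = |-4.3979e+06 + j1.7094e+05| = 4.401e+06
|H(j2100)| = 5.445e+06 / 4.401e+06 = 1.2372
20 log₁₀(1.2372) = 1.85 dB

1.8 dB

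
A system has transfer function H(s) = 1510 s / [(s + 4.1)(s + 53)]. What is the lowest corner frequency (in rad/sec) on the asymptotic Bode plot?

Break frequencies occur at each pole and zero magnitude: 4.1 rad/sec, 53 rad/sec.
The lowest is 4.1 rad/sec.

4.1 rad/sec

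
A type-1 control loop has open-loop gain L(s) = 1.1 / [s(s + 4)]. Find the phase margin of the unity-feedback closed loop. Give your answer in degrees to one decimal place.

86.1 deg

Gain crossover: |L(jω)| = 1 at ω ≈ 0.274 rad/sec.
∠L(j0.274) = −90° − arctan(0.274/4) ≈ -93.92°
PM = 180° + (-93.92°) = 86.08°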